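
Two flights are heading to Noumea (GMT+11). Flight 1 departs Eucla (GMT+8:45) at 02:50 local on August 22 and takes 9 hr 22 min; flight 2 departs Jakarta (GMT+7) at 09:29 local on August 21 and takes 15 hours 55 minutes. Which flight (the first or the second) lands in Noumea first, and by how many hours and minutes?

Flight 1 in UTC: 02:50 − 8:45 = 18:05 on Aug 21.
+9 hours 22 minutes → arrive 03:27 UTC on Aug 22.
Flight 2 in UTC: 09:29 − 7:00 = 02:29 on Aug 21.
+15 hours and 55 minutes → arrive 18:24 UTC on Aug 21.
Flight 2 lands earlier by 9 hours 3 minutes.

the second, by 9 hours 3 minutes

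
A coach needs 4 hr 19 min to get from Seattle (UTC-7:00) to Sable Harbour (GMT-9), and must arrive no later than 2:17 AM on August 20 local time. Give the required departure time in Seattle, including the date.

11:58 PM on Aug 19

Target arrival in UTC: 2:17 AM + 9:00 = 11:17 AM on Aug 20.
Subtract 4 hours and 19 minutes → departure 6:58 AM UTC on Aug 20.
Seattle is UTC−7:00: 6:58 AM − 7:00 = 11:58 PM on Aug 19.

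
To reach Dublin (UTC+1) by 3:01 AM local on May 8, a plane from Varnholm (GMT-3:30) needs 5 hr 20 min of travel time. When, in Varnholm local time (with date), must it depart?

5:11 PM on May 7

Target arrival in UTC: 3:01 AM − 1:00 = 2:01 AM on May 8.
Subtract 5 hours and 20 minutes → departure 8:41 PM UTC on May 7.
Varnholm is UTC−3:30: 8:41 PM − 3:30 = 5:11 PM on May 7.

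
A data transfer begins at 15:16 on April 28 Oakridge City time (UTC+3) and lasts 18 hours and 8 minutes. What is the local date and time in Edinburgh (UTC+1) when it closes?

07:24 on April 29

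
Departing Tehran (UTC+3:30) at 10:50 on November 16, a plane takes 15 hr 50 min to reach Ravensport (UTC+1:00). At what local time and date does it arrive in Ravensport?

00:10 on Nov 17

Ravensport is 2:30 behind Tehran.
After 15 hours 50 minutes it is 02:40 (Nov 17) in Tehran.
Shift by the zone difference: 02:40 − 2:30 = 00:10 on Nov 17 in Ravensport.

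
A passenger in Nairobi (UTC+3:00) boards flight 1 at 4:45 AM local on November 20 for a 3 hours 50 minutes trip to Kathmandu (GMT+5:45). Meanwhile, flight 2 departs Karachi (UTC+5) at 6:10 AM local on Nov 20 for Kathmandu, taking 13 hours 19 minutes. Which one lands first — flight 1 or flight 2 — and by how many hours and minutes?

Flight 1 in UTC: 4:45 AM − 3:00 = 1:45 AM on Nov 20.
+3 hours and 50 minutes → arrive 5:35 AM UTC on Nov 20.
Flight 2 in UTC: 6:10 AM − 5:00 = 1:10 AM on Nov 20.
+13 hours and 19 minutes → arrive 2:29 PM UTC on Nov 20.
Flight 1 lands earlier by 8 hours 54 minutes.

the first, by 8 hours 54 minutes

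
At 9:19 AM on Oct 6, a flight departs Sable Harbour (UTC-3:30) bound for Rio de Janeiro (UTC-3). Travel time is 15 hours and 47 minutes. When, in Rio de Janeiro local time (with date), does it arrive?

Convert departure to UTC: 9:19 AM + 3:30 = 12:49 PM UTC on Oct 6.
Add 15 hours and 47 minutes travel time → 4:36 AM UTC (Oct 7).
Rio de Janeiro is UTC−3:00, so local arrival = 4:36 AM − 3:00 = 1:36 AM on Oct 7.

1:36 AM on Oct 7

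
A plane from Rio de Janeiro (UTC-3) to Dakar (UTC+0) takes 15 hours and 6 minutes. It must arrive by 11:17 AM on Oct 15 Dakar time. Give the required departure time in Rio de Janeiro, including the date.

Target arrival is already UTC: 11:17 AM on Oct 15.
Subtract 15 hours and 6 minutes → departure 8:11 PM UTC on Oct 14.
Rio de Janeiro is UTC−3:00: 8:11 PM − 3:00 = 5:11 PM on Oct 14.

5:11 PM on Oct 14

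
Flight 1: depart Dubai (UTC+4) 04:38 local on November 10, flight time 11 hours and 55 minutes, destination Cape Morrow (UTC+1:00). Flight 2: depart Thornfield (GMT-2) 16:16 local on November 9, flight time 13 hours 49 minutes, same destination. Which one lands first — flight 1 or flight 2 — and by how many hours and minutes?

Flight 1 in UTC: 04:38 − 4:00 = 00:38 on Nov 10.
+11 hours and 55 minutes → arrive 12:33 UTC on Nov 10.
Flight 2 in UTC: 16:16 + 2:00 = 18:16 on Nov 9.
+13 hours and 49 minutes → arrive 08:05 UTC on Nov 10.
Flight 2 lands earlier by 4 hours 28 minutes.

the second, by 4 hours 28 minutes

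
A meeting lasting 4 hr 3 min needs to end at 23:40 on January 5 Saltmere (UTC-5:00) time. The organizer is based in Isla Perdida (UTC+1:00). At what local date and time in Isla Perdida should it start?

Target end time in UTC: 23:40 + 5:00 = 04:40 on Jan 6.
Subtract 4 hours and 3 minutes → start 00:37 UTC on Jan 6.
Isla Perdida is UTC+1:00: 00:37 + 1:00 = 01:37 on Jan 6.

01:37 on January 6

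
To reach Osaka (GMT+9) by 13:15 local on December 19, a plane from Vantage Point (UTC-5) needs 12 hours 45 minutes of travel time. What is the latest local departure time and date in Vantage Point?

10:30 on December 18

Target arrival in UTC: 13:15 − 9:00 = 04:15 on Dec 19.
Subtract 12 hours 45 minutes → departure 15:30 UTC on Dec 18.
Vantage Point is UTC−5:00: 15:30 − 5:00 = 10:30 on Dec 18.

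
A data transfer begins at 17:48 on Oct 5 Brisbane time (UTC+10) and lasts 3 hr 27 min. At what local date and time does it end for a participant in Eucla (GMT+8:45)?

20:00 on October 5

Convert start to UTC: 17:48 − 10:00 = 07:48 UTC on Oct 5.
Add 3 hours and 27 minutes duration → 11:15 UTC.
Eucla is UTC+8:45, so local end time = 11:15 + 8:45 = 20:00 on Oct 5.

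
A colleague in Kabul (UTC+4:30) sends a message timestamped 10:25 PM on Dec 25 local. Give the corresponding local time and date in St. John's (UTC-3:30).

2:25 PM on December 25

In UTC: 10:25 PM − 4:30 = 5:55 PM on Dec 25.
St. John's is UTC−3:30: 5:55 PM − 3:30 = 2:25 PM on Dec 25.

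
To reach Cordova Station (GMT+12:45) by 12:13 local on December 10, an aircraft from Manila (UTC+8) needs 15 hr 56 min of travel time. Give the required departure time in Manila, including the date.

15:32 on Dec 9

Target arrival in UTC: 12:13 − 12:45 = 23:28 on Dec 9.
Subtract 15 hours 56 minutes → departure 07:32 UTC on Dec 9.
Manila is UTC+8:00: 07:32 + 8:00 = 15:32 on Dec 9.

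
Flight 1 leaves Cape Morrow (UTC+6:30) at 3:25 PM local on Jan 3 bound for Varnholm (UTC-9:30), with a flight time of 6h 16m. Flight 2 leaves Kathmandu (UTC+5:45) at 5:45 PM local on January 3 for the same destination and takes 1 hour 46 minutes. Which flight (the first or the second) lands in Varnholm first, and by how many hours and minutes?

Flight 1 in UTC: 3:25 PM − 6:30 = 8:55 AM on Jan 3.
+6 hours 16 minutes → arrive 3:11 PM UTC on Jan 3.
Flight 2 in UTC: 5:45 PM − 5:45 = 12:00 PM on Jan 3.
+1 hour 46 minutes → arrive 1:46 PM UTC on Jan 3.
Flight 2 lands earlier by 1 hour 25 minutes.

the second, by 1 hour 25 minutes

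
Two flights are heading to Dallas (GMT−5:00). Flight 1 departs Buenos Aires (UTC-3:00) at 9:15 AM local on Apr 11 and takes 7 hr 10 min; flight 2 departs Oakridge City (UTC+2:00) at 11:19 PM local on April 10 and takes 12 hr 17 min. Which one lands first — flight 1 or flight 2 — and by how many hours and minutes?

Flight 1 in UTC: 9:15 AM + 3:00 = 12:15 PM on Apr 11.
+7 hours and 10 minutes → arrive 7:25 PM UTC on Apr 11.
Flight 2 in UTC: 11:19 PM − 2:00 = 9:19 PM on Apr 10.
+12 hours 17 minutes → arrive 9:36 AM UTC on Apr 11.
Flight 2 lands earlier by 9 hours 49 minutes.

the second, by 9 hours 49 minutes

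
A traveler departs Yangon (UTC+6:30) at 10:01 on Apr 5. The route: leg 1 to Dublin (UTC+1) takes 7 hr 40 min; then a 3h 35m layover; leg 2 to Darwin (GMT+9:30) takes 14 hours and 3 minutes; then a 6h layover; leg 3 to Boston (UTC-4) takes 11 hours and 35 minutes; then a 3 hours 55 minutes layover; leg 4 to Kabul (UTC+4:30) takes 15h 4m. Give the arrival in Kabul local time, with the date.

Convert departure to UTC: 10:01 − 6:30 = 03:31 UTC on Apr 5.
Add 7 hours 40 minutes leg 1 → 11:11 UTC.
Add 3 hours and 35 minutes layover in Dublin → 14:46 UTC.
Add 14 hours 3 minutes leg 2 → 04:49 UTC (Apr 6).
Add 6 hours layover in Darwin → 10:49 UTC.
Add 11 hours 35 minutes leg 3 → 22:24 UTC.
Add 3 hours 55 minutes layover in Boston → 02:19 UTC (Apr 7).
Add 15 hours 4 minutes leg 4 → 17:23 UTC.
Kabul is UTC+4:30, so local arrival = 17:23 + 4:30 = 21:53 on Apr 7.

21:53 on April 7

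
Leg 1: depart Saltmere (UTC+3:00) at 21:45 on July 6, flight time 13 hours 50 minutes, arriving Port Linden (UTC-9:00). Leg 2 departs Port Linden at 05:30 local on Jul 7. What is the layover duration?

Convert departure to UTC: 21:45 − 3:00 = 18:45 UTC on Jul 6.
Add 13 hours and 50 minutes flight time → 08:35 UTC (Jul 7).
Port Linden is UTC−9:00, so local arrival = 08:35 − 9:00 = 23:35 on Jul 6.
Layover = 05:30 − 23:35 (+1 day) = 5 hours 55 minutes.

5 hours 55 minutes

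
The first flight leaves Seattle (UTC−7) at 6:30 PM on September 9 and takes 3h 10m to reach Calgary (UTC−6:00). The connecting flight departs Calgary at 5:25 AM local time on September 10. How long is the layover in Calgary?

6 hours 45 minutes

Convert departure to UTC: 6:30 PM + 7:00 = 1:30 AM UTC on Sep 10.
Add 3 hours 10 minutes flight time → 4:40 AM UTC.
Calgary is UTC−6:00, so local arrival = 4:40 AM − 6:00 = 10:40 PM on Sep 9.
Layover = 5:25 AM − 10:40 PM (+1 day) = 6 hours 45 minutes.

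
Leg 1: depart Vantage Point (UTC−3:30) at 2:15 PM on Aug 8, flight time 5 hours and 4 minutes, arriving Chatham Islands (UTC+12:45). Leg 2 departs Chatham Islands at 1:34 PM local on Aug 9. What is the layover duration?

Convert departure to UTC: 2:15 PM + 3:30 = 5:45 PM UTC on Aug 8.
Add 5 hours 4 minutes flight time → 10:49 PM UTC.
Chatham Islands is UTC+12:45, so local arrival = 10:49 PM + 12:45 = 11:34 AM on Aug 9.
Layover = 1:34 PM − 11:34 AM = 2 hours.

2 hours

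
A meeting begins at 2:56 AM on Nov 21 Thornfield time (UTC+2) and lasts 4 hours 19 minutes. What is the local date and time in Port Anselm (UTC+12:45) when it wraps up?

Convert start to UTC: 2:56 AM − 2:00 = 12:56 AM UTC on Nov 21.
Add 4 hours 19 minutes duration → 5:15 AM UTC.
Port Anselm is UTC+12:45, so local end time = 5:15 AM + 12:45 = 6:00 PM on Nov 21.

6:00 PM on November 21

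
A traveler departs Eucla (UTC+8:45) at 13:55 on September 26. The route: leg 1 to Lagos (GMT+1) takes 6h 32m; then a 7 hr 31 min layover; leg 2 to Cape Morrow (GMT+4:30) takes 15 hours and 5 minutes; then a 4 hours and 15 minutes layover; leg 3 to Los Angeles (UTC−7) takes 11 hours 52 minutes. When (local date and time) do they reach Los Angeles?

Convert departure to UTC: 13:55 − 8:45 = 05:10 UTC on Sep 26.
Add 6 hours and 32 minutes leg 1 → 11:42 UTC.
Add 7 hours 31 minutes layover in Lagos → 19:13 UTC.
Add 15 hours and 5 minutes leg 2 → 10:18 UTC (Sep 27).
Add 4 hours 15 minutes layover in Cape Morrow → 14:33 UTC.
Add 11 hours and 52 minutes leg 3 → 02:25 UTC (Sep 28).
Los Angeles is UTC−7:00, so local arrival = 02:25 − 7:00 = 19:25 on Sep 27.

19:25 on September 27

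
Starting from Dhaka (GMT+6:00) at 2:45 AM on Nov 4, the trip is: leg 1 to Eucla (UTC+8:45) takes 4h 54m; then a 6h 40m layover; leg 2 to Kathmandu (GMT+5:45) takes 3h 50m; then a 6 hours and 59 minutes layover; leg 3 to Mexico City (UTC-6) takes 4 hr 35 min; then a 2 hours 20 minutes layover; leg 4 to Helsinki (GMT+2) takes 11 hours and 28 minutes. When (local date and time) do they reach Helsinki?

3:31 PM on November 5

Convert departure to UTC: 2:45 AM − 6:00 = 8:45 PM UTC on Nov 3.
Add 4 hours 54 minutes leg 1 → 1:39 AM UTC (Nov 4).
Add 6 hours and 40 minutes layover in Eucla → 8:19 AM UTC.
Add 3 hours 50 minutes leg 2 → 12:09 PM UTC.
Add 6 hours 59 minutes layover in Kathmandu → 7:08 PM UTC.
Add 4 hours 35 minutes leg 3 → 11:43 PM UTC.
Add 2 hours and 20 minutes layover in Mexico City → 2:03 AM UTC (Nov 5).
Add 11 hours and 28 minutes leg 4 → 1:31 PM UTC.
Helsinki is UTC+2:00, so local arrival = 1:31 PM + 2:00 = 3:31 PM on Nov 5.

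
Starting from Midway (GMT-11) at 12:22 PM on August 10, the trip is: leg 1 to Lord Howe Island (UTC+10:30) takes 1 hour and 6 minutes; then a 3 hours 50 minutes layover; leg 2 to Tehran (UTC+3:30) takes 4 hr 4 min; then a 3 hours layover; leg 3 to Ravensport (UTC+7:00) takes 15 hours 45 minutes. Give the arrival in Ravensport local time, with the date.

Convert departure to UTC: 12:22 PM + 11:00 = 11:22 PM UTC on Aug 10.
Add 1 hour and 6 minutes leg 1 → 12:28 AM UTC (Aug 11).
Add 3 hours 50 minutes layover in Lord Howe Island → 4:18 AM UTC.
Add 4 hours and 4 minutes leg 2 → 8:22 AM UTC.
Add 3 hours layover in Tehran → 11:22 AM UTC.
Add 15 hours 45 minutes leg 3 → 3:07 AM UTC (Aug 12).
Ravensport is UTC+7:00, so local arrival = 3:07 AM + 7:00 = 10:07 AM on Aug 12.

10:07 AM on August 12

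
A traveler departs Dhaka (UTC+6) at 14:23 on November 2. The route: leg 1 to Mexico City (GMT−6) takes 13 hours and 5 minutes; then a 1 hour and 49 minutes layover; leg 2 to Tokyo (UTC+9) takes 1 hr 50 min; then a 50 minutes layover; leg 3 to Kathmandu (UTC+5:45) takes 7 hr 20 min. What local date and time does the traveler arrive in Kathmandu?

Convert departure to UTC: 14:23 − 6:00 = 08:23 UTC on Nov 2.
Add 13 hours 5 minutes leg 1 → 21:28 UTC.
Add 1 hour 49 minutes layover in Mexico City → 23:17 UTC.
Add 1 hour 50 minutes leg 2 → 01:07 UTC (Nov 3).
Add 50 minutes layover in Tokyo → 01:57 UTC.
Add 7 hours 20 minutes leg 3 → 09:17 UTC.
Kathmandu is UTC+5:45, so local arrival = 09:17 + 5:45 = 15:02 on Nov 3.

15:02 on November 3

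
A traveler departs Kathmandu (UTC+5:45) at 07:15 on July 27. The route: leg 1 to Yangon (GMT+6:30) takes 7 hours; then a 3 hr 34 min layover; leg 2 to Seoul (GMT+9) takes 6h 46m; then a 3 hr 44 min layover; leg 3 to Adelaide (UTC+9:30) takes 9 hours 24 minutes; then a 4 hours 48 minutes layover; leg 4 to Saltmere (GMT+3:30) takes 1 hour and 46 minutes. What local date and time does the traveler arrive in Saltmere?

Convert departure to UTC: 07:15 − 5:45 = 01:30 UTC on Jul 27.
Add 7 hours leg 1 → 08:30 UTC.
Add 3 hours 34 minutes layover in Yangon → 12:04 UTC.
Add 6 hours 46 minutes leg 2 → 18:50 UTC.
Add 3 hours and 44 minutes layover in Seoul → 22:34 UTC.
Add 9 hours and 24 minutes leg 3 → 07:58 UTC (Jul 28).
Add 4 hours 48 minutes layover in Adelaide → 12:46 UTC.
Add 1 hour 46 minutes leg 4 → 14:32 UTC.
Saltmere is UTC+3:30, so local arrival = 14:32 + 3:30 = 18:02 on Jul 28.

18:02 on July 28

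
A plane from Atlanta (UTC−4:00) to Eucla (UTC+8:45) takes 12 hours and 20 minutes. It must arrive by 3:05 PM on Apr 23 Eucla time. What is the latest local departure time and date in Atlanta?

2:00 PM on Apr 22

Target arrival in UTC: 3:05 PM − 8:45 = 6:20 AM on Apr 23.
Subtract 12 hours and 20 minutes → departure 6:00 PM UTC on Apr 22.
Atlanta is UTC−4:00: 6:00 PM − 4:00 = 2:00 PM on Apr 22.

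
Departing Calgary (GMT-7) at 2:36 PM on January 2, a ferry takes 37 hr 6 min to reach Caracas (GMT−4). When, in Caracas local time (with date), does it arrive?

6:42 AM on January 4

Caracas is 3:00 ahead of Calgary.
After 37 hours 6 minutes it is 3:42 AM (Jan 4) in Calgary.
Shift by the zone difference: 3:42 AM + 3:00 = 6:42 AM on Jan 4 in Caracas.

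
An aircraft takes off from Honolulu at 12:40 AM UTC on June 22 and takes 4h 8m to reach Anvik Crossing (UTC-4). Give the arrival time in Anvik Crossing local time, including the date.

Departure is given in UTC: 12:40 AM on Jun 22.
Add 4 hours 8 minutes → 4:48 AM UTC.
Anvik Crossing is UTC−4:00: 4:48 AM − 4:00 = 12:48 AM on Jun 22.

12:48 AM on June 22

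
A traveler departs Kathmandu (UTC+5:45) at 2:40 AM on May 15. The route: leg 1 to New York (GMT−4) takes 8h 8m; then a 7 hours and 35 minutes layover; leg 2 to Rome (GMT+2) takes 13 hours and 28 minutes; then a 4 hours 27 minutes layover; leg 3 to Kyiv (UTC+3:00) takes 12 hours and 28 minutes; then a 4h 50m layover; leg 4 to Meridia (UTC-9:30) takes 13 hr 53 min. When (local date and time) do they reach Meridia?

Convert departure to UTC: 2:40 AM − 5:45 = 8:55 PM UTC on May 14.
Add 8 hours 8 minutes leg 1 → 5:03 AM UTC (May 15).
Add 7 hours and 35 minutes layover in New York → 12:38 PM UTC.
Add 13 hours 28 minutes leg 2 → 2:06 AM UTC (May 16).
Add 4 hours 27 minutes layover in Rome → 6:33 AM UTC.
Add 12 hours and 28 minutes leg 3 → 7:01 PM UTC.
Add 4 hours 50 minutes layover in Kyiv → 11:51 PM UTC.
Add 13 hours and 53 minutes leg 4 → 1:44 PM UTC (May 17).
Meridia is UTC−9:30, so local arrival = 1:44 PM − 9:30 = 4:14 AM on May 17.

4:14 AM on May 17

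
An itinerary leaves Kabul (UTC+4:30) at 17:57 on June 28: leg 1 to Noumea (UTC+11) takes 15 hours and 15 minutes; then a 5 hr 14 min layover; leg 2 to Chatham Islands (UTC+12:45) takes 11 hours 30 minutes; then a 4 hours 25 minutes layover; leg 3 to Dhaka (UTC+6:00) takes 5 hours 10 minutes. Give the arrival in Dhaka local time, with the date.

Convert departure to UTC: 17:57 − 4:30 = 13:27 UTC on Jun 28.
Add 15 hours 15 minutes leg 1 → 04:42 UTC (Jun 29).
Add 5 hours 14 minutes layover in Noumea → 09:56 UTC.
Add 11 hours and 30 minutes leg 2 → 21:26 UTC.
Add 4 hours 25 minutes layover in Chatham Islands → 01:51 UTC (Jun 30).
Add 5 hours 10 minutes leg 3 → 07:01 UTC.
Dhaka is UTC+6:00, so local arrival = 07:01 + 6:00 = 13:01 on Jun 30.

13:01 on June 30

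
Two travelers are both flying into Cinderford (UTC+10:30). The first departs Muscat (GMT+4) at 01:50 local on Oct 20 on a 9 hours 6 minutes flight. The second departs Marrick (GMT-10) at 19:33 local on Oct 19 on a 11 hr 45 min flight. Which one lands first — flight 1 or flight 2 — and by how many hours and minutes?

Flight 1 in UTC: 01:50 − 4:00 = 21:50 on Oct 19.
+9 hours and 6 minutes → arrive 06:56 UTC on Oct 20.
Flight 2 in UTC: 19:33 + 10:00 = 05:33 on Oct 20.
+11 hours 45 minutes → arrive 17:18 UTC on Oct 20.
Flight 1 lands earlier by 10 hours 22 minutes.

the first, by 10 hours 22 minutes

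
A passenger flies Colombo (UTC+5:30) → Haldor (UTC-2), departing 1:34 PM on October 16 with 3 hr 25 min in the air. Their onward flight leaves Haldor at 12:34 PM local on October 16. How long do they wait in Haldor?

Convert departure to UTC: 1:34 PM − 5:30 = 8:04 AM UTC on Oct 16.
Add 3 hours 25 minutes flight time → 11:29 AM UTC.
Haldor is UTC−2:00, so local arrival = 11:29 AM − 2:00 = 9:29 AM on Oct 16.
Layover = 12:34 PM − 9:29 AM = 3 hours 5 minutes.

3 hours 5 minutes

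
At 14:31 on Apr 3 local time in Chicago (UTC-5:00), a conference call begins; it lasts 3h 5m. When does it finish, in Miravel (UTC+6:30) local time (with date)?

05:06 on April 4

Convert start to UTC: 14:31 + 5:00 = 19:31 UTC on Apr 3.
Add 3 hours 5 minutes duration → 22:36 UTC.
Miravel is UTC+6:30, so local end time = 22:36 + 6:30 = 05:06 on Apr 4.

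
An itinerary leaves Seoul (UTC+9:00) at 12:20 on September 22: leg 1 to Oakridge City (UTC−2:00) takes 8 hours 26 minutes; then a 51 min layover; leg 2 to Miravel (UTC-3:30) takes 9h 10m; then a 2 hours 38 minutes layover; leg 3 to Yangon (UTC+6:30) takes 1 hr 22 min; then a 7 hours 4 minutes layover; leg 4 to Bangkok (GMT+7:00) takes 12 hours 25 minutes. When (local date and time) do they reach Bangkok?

Convert departure to UTC: 12:20 − 9:00 = 03:20 UTC on Sep 22.
Add 8 hours and 26 minutes leg 1 → 11:46 UTC.
Add 51 minutes layover in Oakridge City → 12:37 UTC.
Add 9 hours 10 minutes leg 2 → 21:47 UTC.
Add 2 hours 38 minutes layover in Miravel → 00:25 UTC (Sep 23).
Add 1 hour 22 minutes leg 3 → 01:47 UTC.
Add 7 hours 4 minutes layover in Yangon → 08:51 UTC.
Add 12 hours 25 minutes leg 4 → 21:16 UTC.
Bangkok is UTC+7:00, so local arrival = 21:16 + 7:00 = 04:16 on Sep 24.

04:16 on September 24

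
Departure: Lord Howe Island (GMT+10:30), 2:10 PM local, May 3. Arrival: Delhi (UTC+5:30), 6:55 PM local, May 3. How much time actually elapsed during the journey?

Delhi is 5:00 behind Lord Howe Island.
Clock-face elapsed time (ignoring zones) is 4 hours 45 minutes.
Actual elapsed = 4 hours 45 minutes + 5:00 = 9 hours 45 minutes.

9 hours 45 minutes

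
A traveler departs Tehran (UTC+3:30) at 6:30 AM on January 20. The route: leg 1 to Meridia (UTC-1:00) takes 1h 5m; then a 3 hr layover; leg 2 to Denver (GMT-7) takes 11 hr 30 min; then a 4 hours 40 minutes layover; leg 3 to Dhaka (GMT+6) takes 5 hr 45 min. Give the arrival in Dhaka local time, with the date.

Convert departure to UTC: 6:30 AM − 3:30 = 3:00 AM UTC on Jan 20.
Add 1 hour and 5 minutes leg 1 → 4:05 AM UTC.
Add 3 hours layover in Meridia → 7:05 AM UTC.
Add 11 hours 30 minutes leg 2 → 6:35 PM UTC.
Add 4 hours 40 minutes layover in Denver → 11:15 PM UTC.
Add 5 hours 45 minutes leg 3 → 5:00 AM UTC (Jan 21).
Dhaka is UTC+6:00, so local arrival = 5:00 AM + 6:00 = 11:00 AM on Jan 21.

11:00 AM on January 21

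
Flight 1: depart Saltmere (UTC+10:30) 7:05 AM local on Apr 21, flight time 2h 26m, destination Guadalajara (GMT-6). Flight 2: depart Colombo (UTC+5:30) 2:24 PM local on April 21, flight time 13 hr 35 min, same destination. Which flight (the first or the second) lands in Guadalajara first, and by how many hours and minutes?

the first, by 23 hours 28 minutes

Flight 1 in UTC: 7:05 AM − 10:30 = 8:35 PM on Apr 20.
+2 hours 26 minutes → arrive 11:01 PM UTC on Apr 20.
Flight 2 in UTC: 2:24 PM − 5:30 = 8:54 AM on Apr 21.
+13 hours and 35 minutes → arrive 10:29 PM UTC on Apr 21.
Flight 1 lands earlier by 23 hours 28 minutes.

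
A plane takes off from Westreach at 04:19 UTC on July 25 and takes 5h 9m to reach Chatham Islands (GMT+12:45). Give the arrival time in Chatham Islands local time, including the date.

22:13 on July 25

Departure is given in UTC: 04:19 on Jul 25.
Add 5 hours 9 minutes → 09:28 UTC.
Chatham Islands is UTC+12:45: 09:28 + 12:45 = 22:13 on Jul 25.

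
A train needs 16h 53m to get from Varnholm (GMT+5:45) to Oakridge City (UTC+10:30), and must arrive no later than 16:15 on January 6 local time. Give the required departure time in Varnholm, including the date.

18:37 on Jan 5

Target arrival in UTC: 16:15 − 10:30 = 05:45 on Jan 6.
Subtract 16 hours and 53 minutes → departure 12:52 UTC on Jan 5.
Varnholm is UTC+5:45: 12:52 + 5:45 = 18:37 on Jan 5.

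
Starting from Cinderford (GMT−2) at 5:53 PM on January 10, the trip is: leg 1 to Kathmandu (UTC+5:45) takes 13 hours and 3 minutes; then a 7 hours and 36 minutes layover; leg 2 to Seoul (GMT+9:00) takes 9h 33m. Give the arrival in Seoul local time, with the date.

Convert departure to UTC: 5:53 PM + 2:00 = 7:53 PM UTC on Jan 10.
Add 13 hours 3 minutes leg 1 → 8:56 AM UTC (Jan 11).
Add 7 hours and 36 minutes layover in Kathmandu → 4:32 PM UTC.
Add 9 hours 33 minutes leg 2 → 2:05 AM UTC (Jan 12).
Seoul is UTC+9:00, so local arrival = 2:05 AM + 9:00 = 11:05 AM on Jan 12.

11:05 AM on Jan 12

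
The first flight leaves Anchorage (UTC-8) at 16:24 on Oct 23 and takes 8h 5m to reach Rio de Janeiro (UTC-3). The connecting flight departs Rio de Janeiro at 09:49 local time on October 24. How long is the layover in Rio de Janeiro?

Convert departure to UTC: 16:24 + 8:00 = 00:24 UTC on Oct 24.
Add 8 hours 5 minutes flight time → 08:29 UTC.
Rio de Janeiro is UTC−3:00, so local arrival = 08:29 − 3:00 = 05:29 on Oct 24.
Layover = 09:49 − 05:29 = 4 hours 20 minutes.

4 hours 20 minutes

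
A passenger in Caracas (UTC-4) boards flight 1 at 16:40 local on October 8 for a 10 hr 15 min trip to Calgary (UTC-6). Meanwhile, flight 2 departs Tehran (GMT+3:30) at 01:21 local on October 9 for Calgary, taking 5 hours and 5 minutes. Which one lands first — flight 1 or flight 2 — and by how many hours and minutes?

Flight 1 in UTC: 16:40 + 4:00 = 20:40 on Oct 8.
+10 hours 15 minutes → arrive 06:55 UTC on Oct 9.
Flight 2 in UTC: 01:21 − 3:30 = 21:51 on Oct 8.
+5 hours and 5 minutes → arrive 02:56 UTC on Oct 9.
Flight 2 lands earlier by 3 hours 59 minutes.

the second, by 3 hours 59 minutes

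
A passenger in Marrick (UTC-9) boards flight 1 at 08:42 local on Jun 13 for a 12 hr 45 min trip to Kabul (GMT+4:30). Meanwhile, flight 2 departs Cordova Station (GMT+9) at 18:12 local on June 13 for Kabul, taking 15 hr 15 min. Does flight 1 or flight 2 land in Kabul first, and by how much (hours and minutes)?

Flight 1 in UTC: 08:42 + 9:00 = 17:42 on Jun 13.
+12 hours and 45 minutes → arrive 06:27 UTC on Jun 14.
Flight 2 in UTC: 18:12 − 9:00 = 09:12 on Jun 13.
+15 hours and 15 minutes → arrive 00:27 UTC on Jun 14.
Flight 2 lands earlier by 6 hours.

the second, by 6 hours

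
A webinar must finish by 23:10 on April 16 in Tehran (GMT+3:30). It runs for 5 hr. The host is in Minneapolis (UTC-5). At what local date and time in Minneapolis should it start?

09:40 on Apr 16

Target end time in UTC: 23:10 − 3:30 = 19:40 on Apr 16.
Subtract 5 hours → start 14:40 UTC on Apr 16.
Minneapolis is UTC−5:00: 14:40 − 5:00 = 09:40 on Apr 16.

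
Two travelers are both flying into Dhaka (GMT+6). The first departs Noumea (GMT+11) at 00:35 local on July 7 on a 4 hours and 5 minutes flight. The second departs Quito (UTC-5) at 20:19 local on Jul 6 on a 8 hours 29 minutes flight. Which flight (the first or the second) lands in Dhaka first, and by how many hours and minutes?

Flight 1 in UTC: 00:35 − 11:00 = 13:35 on Jul 6.
+4 hours and 5 minutes → arrive 17:40 UTC on Jul 6.
Flight 2 in UTC: 20:19 + 5:00 = 01:19 on Jul 7.
+8 hours and 29 minutes → arrive 09:48 UTC on Jul 7.
Flight 1 lands earlier by 16 hours 8 minutes.

the first, by 16 hours 8 minutes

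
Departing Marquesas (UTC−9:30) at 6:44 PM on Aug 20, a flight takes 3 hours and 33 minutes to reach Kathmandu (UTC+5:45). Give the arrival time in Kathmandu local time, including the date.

1:32 PM on Aug 21

Convert departure to UTC: 6:44 PM + 9:30 = 4:14 AM UTC on Aug 21.
Add 3 hours and 33 minutes travel time → 7:47 AM UTC.
Kathmandu is UTC+5:45, so local arrival = 7:47 AM + 5:45 = 1:32 PM on Aug 21.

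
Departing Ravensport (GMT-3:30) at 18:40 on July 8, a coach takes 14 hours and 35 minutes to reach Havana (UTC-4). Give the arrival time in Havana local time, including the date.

08:45 on July 9

Havana is 0:30 behind Ravensport.
After 14 hours and 35 minutes it is 09:15 (Jul 9) in Ravensport.
Shift by the zone difference: 09:15 − 0:30 = 08:45 on Jul 9 in Havana.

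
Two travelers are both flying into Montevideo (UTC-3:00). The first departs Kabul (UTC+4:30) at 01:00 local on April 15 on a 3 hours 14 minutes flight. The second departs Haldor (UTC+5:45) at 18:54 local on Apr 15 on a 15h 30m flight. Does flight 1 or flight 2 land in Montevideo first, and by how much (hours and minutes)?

Flight 1 in UTC: 01:00 − 4:30 = 20:30 on Apr 14.
+3 hours 14 minutes → arrive 23:44 UTC on Apr 14.
Flight 2 in UTC: 18:54 − 5:45 = 13:09 on Apr 15.
+15 hours and 30 minutes → arrive 04:39 UTC on Apr 16.
Flight 1 lands earlier by 28 hours 55 minutes.

the first, by 28 hours 55 minutes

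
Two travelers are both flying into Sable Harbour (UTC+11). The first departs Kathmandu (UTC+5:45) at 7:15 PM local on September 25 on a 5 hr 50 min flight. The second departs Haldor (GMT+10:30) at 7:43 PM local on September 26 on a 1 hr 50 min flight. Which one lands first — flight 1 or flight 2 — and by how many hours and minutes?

Flight 1 in UTC: 7:15 PM − 5:45 = 1:30 PM on Sep 25.
+5 hours 50 minutes → arrive 7:20 PM UTC on Sep 25.
Flight 2 in UTC: 7:43 PM − 10:30 = 9:13 AM on Sep 26.
+1 hour and 50 minutes → arrive 11:03 AM UTC on Sep 26.
Flight 1 lands earlier by 15 hours 43 minutes.

the first, by 15 hours 43 minutes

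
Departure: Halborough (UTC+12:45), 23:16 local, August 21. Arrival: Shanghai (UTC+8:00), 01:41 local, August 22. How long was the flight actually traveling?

Departure in UTC: 23:16 − 12:45 = 10:31 on Aug 21.
Arrival in UTC: 01:41 − 8:00 = 17:41 on Aug 21.
Elapsed = 17:41 − 10:31 = 7 hours 10 minutes.

7 hours 10 minutes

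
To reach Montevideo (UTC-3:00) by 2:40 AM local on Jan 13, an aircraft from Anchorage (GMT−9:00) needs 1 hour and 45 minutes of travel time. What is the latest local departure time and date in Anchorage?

6:55 PM on January 12

Target arrival in UTC: 2:40 AM + 3:00 = 5:40 AM on Jan 13.
Subtract 1 hour and 45 minutes → departure 3:55 AM UTC on Jan 13.
Anchorage is UTC−9:00: 3:55 AM − 9:00 = 6:55 PM on Jan 12.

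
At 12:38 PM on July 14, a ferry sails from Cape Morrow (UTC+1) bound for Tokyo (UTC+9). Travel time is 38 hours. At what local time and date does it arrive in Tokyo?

10:38 AM on July 16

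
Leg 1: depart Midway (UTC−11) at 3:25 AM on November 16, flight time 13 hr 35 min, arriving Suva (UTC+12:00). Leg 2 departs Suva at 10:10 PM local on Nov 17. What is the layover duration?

Convert departure to UTC: 3:25 AM + 11:00 = 2:25 PM UTC on Nov 16.
Add 13 hours 35 minutes flight time → 4:00 AM UTC (Nov 17).
Suva is UTC+12:00, so local arrival = 4:00 AM + 12:00 = 4:00 PM on Nov 17.
Layover = 10:10 PM − 4:00 PM = 6 hours 10 minutes.

6 hours 10 minutes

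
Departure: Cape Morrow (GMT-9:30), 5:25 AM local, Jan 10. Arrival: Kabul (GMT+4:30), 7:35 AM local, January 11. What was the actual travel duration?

12 hours 10 minutes

Departure in UTC: 5:25 AM + 9:30 = 2:55 PM on Jan 10.
Arrival in UTC: 7:35 AM − 4:30 = 3:05 AM on Jan 11.
Elapsed = 3:05 AM − 2:55 PM (+1 day) = 12 hours 10 minutes.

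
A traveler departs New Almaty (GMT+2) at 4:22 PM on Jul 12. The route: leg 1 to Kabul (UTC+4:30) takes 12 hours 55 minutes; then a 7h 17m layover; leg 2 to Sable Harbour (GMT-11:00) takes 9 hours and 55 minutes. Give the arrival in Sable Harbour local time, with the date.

9:29 AM on July 13

Convert departure to UTC: 4:22 PM − 2:00 = 2:22 PM UTC on Jul 12.
Add 12 hours 55 minutes leg 1 → 3:17 AM UTC (Jul 13).
Add 7 hours 17 minutes layover in Kabul → 10:34 AM UTC.
Add 9 hours 55 minutes leg 2 → 8:29 PM UTC.
Sable Harbour is UTC−11:00, so local arrival = 8:29 PM − 11:00 = 9:29 AM on Jul 13.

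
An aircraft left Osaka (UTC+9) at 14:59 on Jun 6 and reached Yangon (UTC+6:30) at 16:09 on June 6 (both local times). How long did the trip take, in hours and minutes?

3 hours 40 minutes

Departure in UTC: 14:59 − 9:00 = 05:59 on Jun 6.
Arrival in UTC: 16:09 − 6:30 = 09:39 on Jun 6.
Elapsed = 09:39 − 05:59 = 3 hours 40 minutes.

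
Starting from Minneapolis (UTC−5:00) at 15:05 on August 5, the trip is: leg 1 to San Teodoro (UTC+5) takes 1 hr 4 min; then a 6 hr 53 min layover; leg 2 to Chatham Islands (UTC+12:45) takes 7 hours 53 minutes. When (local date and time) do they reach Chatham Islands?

Convert departure to UTC: 15:05 + 5:00 = 20:05 UTC on Aug 5.
Add 1 hour and 4 minutes leg 1 → 21:09 UTC.
Add 6 hours and 53 minutes layover in San Teodoro → 04:02 UTC (Aug 6).
Add 7 hours 53 minutes leg 2 → 11:55 UTC.
Chatham Islands is UTC+12:45, so local arrival = 11:55 + 12:45 = 00:40 on Aug 7.

00:40 on August 7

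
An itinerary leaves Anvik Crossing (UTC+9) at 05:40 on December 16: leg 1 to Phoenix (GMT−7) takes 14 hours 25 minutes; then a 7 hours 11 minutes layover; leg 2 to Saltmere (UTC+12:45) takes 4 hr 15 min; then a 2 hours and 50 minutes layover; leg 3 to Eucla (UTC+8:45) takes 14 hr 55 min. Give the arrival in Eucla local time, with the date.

Convert departure to UTC: 05:40 − 9:00 = 20:40 UTC on Dec 15.
Add 14 hours and 25 minutes leg 1 → 11:05 UTC (Dec 16).
Add 7 hours and 11 minutes layover in Phoenix → 18:16 UTC.
Add 4 hours 15 minutes leg 2 → 22:31 UTC.
Add 2 hours 50 minutes layover in Saltmere → 01:21 UTC (Dec 17).
Add 14 hours and 55 minutes leg 3 → 16:16 UTC.
Eucla is UTC+8:45, so local arrival = 16:16 + 8:45 = 01:01 on Dec 18.

01:01 on December 18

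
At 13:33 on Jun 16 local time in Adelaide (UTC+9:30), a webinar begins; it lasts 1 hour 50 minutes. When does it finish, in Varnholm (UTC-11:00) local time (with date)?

Varnholm is 20:30 behind Adelaide.
After 1 hour 50 minutes it is 15:23 in Adelaide.
Shift by the zone difference: 15:23 − 20:30 = 18:53 on Jun 15 in Varnholm.

18:53 on June 15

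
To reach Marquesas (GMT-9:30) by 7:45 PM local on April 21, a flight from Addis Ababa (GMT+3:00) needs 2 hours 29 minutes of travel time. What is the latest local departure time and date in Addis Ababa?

5:46 AM on April 22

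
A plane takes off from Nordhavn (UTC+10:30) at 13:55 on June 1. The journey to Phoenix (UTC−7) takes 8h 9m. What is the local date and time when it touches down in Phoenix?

Phoenix is 17:30 behind Nordhavn.
After 8 hours 9 minutes it is 22:04 in Nordhavn.
Shift by the zone difference: 22:04 − 17:30 = 04:34 on Jun 1 in Phoenix.

04:34 on Jun 1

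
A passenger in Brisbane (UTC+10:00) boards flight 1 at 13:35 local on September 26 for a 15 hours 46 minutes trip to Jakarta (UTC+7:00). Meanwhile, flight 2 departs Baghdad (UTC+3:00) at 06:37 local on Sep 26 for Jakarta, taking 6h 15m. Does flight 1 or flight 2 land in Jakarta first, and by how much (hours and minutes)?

the second, by 9 hours 29 minutes

Flight 1 in UTC: 13:35 − 10:00 = 03:35 on Sep 26.
+15 hours and 46 minutes → arrive 19:21 UTC on Sep 26.
Flight 2 in UTC: 06:37 − 3:00 = 03:37 on Sep 26.
+6 hours and 15 minutes → arrive 09:52 UTC on Sep 26.
Flight 2 lands earlier by 9 hours 29 minutes.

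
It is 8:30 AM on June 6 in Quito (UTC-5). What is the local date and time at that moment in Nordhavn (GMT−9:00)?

4:30 AM on Jun 6

Nordhavn is 4:00 behind Quito.
Shift by the zone difference: 8:30 AM − 4:00 = 4:30 AM on Jun 6 in Nordhavn.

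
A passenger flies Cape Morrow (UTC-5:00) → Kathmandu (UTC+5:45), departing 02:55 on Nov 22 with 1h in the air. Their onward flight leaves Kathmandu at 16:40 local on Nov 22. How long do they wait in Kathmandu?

2 hours

Convert departure to UTC: 02:55 + 5:00 = 07:55 UTC on Nov 22.
Add 1 hour flight time → 08:55 UTC.
Kathmandu is UTC+5:45, so local arrival = 08:55 + 5:45 = 14:40 on Nov 22.
Layover = 16:40 − 14:40 = 2 hours.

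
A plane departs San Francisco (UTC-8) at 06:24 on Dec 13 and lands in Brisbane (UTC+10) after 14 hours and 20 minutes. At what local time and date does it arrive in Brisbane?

14:44 on December 14

Convert departure to UTC: 06:24 + 8:00 = 14:24 UTC on Dec 13.
Add 14 hours and 20 minutes travel time → 04:44 UTC (Dec 14).
Brisbane is UTC+10:00, so local arrival = 04:44 + 10:00 = 14:44 on Dec 14.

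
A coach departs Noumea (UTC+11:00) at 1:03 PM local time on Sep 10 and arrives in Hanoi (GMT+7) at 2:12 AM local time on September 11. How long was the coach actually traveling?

17 hours 9 minutes

Hanoi is 4:00 behind Noumea.
Clock-face elapsed time (ignoring zones) is 13 hours 9 minutes.
Actual elapsed = 13 hours 9 minutes + 4:00 = 17 hours 9 minutes.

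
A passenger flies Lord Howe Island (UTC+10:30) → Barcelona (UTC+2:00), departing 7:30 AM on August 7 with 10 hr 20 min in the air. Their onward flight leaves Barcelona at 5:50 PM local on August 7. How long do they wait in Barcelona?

8 hours 30 minutes

Convert departure to UTC: 7:30 AM − 10:30 = 9:00 PM UTC on Aug 6.
Add 10 hours 20 minutes flight time → 7:20 AM UTC (Aug 7).
Barcelona is UTC+2:00, so local arrival = 7:20 AM + 2:00 = 9:20 AM on Aug 7.
Layover = 5:50 PM − 9:20 AM = 8 hours 30 minutes.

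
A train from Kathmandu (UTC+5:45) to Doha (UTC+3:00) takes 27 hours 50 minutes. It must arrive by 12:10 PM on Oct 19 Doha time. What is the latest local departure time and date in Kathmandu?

11:05 AM on October 18

Target arrival in UTC: 12:10 PM − 3:00 = 9:10 AM on Oct 19.
Subtract 27 hours 50 minutes → departure 5:20 AM UTC on Oct 18.
Kathmandu is UTC+5:45: 5:20 AM + 5:45 = 11:05 AM on Oct 18.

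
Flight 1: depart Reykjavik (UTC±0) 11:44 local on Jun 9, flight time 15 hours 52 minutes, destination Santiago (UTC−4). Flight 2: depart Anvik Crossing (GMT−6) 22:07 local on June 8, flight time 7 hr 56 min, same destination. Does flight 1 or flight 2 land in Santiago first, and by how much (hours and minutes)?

the second, by 15 hours 33 minutes

Flight 1 departs at 11:44 UTC (Jun 9).
+15 hours and 52 minutes → arrive 03:36 UTC on Jun 10.
Flight 2 in UTC: 22:07 + 6:00 = 04:07 on Jun 9.
+7 hours and 56 minutes → arrive 12:03 UTC on Jun 9.
Flight 2 lands earlier by 15 hours 33 minutes.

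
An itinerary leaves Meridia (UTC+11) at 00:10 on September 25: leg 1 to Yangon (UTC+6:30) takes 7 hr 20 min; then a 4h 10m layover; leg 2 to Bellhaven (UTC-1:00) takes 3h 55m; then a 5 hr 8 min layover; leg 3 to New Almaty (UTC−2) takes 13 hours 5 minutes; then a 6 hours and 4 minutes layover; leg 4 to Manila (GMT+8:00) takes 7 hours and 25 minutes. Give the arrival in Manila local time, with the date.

Convert departure to UTC: 00:10 − 11:00 = 13:10 UTC on Sep 24.
Add 7 hours 20 minutes leg 1 → 20:30 UTC.
Add 4 hours 10 minutes layover in Yangon → 00:40 UTC (Sep 25).
Add 3 hours and 55 minutes leg 2 → 04:35 UTC.
Add 5 hours and 8 minutes layover in Bellhaven → 09:43 UTC.
Add 13 hours 5 minutes leg 3 → 22:48 UTC.
Add 6 hours and 4 minutes layover in New Almaty → 04:52 UTC (Sep 26).
Add 7 hours and 25 minutes leg 4 → 12:17 UTC.
Manila is UTC+8:00, so local arrival = 12:17 + 8:00 = 20:17 on Sep 26.

20:17 on September 26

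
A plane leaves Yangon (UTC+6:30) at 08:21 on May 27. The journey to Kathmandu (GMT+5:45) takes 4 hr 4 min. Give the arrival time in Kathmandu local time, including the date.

Convert departure to UTC: 08:21 − 6:30 = 01:51 UTC on May 27.
Add 4 hours and 4 minutes travel time → 05:55 UTC.
Kathmandu is UTC+5:45, so local arrival = 05:55 + 5:45 = 11:40 on May 27.

11:40 on May 27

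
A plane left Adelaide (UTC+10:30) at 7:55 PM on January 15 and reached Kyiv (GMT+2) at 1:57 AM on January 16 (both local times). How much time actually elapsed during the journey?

14 hours 32 minutes

Departure in UTC: 7:55 PM − 10:30 = 9:25 AM on Jan 15.
Arrival in UTC: 1:57 AM − 2:00 = 11:57 PM on Jan 15.
Elapsed = 11:57 PM − 9:25 AM = 14 hours 32 minutes.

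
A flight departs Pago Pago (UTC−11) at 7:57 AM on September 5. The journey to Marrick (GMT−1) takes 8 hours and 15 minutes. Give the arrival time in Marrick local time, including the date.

2:12 AM on September 6

Convert departure to UTC: 7:57 AM + 11:00 = 6:57 PM UTC on Sep 5.
Add 8 hours and 15 minutes travel time → 3:12 AM UTC (Sep 6).
Marrick is UTC−1:00, so local arrival = 3:12 AM − 1:00 = 2:12 AM on Sep 6.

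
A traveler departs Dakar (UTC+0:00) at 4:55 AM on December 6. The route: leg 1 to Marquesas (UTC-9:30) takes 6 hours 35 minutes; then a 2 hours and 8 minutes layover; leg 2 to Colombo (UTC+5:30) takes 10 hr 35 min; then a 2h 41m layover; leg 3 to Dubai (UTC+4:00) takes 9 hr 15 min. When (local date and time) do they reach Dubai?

4:09 PM on Dec 7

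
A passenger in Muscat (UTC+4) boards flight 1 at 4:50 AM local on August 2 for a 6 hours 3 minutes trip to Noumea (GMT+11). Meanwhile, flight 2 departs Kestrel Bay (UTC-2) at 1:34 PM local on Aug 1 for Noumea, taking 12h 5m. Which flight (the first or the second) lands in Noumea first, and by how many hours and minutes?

Flight 1 in UTC: 4:50 AM − 4:00 = 12:50 AM on Aug 2.
+6 hours and 3 minutes → arrive 6:53 AM UTC on Aug 2.
Flight 2 in UTC: 1:34 PM + 2:00 = 3:34 PM on Aug 1.
+12 hours 5 minutes → arrive 3:39 AM UTC on Aug 2.
Flight 2 lands earlier by 3 hours 14 minutes.

the second, by 3 hours 14 minutes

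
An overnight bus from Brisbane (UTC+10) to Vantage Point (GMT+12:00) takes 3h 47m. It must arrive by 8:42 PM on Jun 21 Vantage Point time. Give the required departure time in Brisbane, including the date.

Target arrival in UTC: 8:42 PM − 12:00 = 8:42 AM on Jun 21.
Subtract 3 hours 47 minutes → departure 4:55 AM UTC on Jun 21.
Brisbane is UTC+10:00: 4:55 AM + 10:00 = 2:55 PM on Jun 21.

2:55 PM on June 21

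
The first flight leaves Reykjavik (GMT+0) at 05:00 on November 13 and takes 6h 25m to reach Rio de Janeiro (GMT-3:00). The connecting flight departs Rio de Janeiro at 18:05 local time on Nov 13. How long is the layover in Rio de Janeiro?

Reykjavik is at UTC+0, so departure is already 05:00 UTC on Nov 13.
Add 6 hours 25 minutes flight time → 11:25 UTC.
Rio de Janeiro is UTC−3:00, so local arrival = 11:25 − 3:00 = 08:25 on Nov 13.
Layover = 18:05 − 08:25 = 9 hours 40 minutes.

9 hours 40 minutes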